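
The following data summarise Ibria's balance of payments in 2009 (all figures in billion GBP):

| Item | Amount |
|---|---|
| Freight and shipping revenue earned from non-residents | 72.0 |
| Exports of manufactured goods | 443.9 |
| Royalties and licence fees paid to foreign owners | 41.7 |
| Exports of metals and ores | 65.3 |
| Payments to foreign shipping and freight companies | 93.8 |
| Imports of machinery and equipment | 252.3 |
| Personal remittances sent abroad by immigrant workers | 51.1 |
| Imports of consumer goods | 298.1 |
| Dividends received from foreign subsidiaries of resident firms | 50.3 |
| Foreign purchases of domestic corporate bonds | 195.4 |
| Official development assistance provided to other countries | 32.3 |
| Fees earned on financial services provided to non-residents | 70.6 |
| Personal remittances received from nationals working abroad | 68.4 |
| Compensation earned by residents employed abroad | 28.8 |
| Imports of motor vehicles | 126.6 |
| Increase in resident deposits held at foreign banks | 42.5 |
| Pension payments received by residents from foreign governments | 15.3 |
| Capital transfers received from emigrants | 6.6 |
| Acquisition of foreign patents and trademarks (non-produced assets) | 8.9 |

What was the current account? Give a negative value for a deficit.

Goods: -252.3 - 126.6 - 298.1 + 65.3 + 443.9 = -167.8
Services: -93.8 - 41.7 + 72.0 + 70.6 = 7.1
Primary income: 50.3 + 28.8 = 79.1
Secondary income: 15.3 + 68.4 - 32.3 - 51.1 = 0.3
Current account = (-167.8) + 7.1 + 79.1 + 0.3 = -81.3
(Excluded from the current account — financial account: foreign purchases of domestic corporate bonds 195.4, increase in resident deposits held at foreign banks 42.5; capital account: capital transfers received from emigrants 6.6, acquisition of foreign patents and trademarks (non-produced assets) 8.9.)

-81.3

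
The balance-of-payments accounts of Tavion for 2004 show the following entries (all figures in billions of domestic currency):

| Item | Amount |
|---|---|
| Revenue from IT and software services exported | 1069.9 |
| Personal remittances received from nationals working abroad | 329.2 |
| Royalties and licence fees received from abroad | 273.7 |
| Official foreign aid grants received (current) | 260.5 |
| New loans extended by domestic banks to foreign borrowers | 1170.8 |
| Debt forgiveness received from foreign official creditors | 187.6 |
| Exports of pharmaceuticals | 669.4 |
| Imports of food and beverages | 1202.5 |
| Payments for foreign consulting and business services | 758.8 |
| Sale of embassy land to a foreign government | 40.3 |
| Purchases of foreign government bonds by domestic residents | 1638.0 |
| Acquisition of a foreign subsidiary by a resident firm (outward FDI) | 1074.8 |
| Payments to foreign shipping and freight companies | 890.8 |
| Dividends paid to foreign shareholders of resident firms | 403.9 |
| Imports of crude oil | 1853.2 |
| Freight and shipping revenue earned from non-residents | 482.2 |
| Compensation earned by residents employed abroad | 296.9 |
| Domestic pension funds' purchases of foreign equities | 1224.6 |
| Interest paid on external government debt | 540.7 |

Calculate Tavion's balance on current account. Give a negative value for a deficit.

-2268.1

Goods: -1853.2 + 669.4 - 1202.5 = -2386.3
Services: -890.8 + 482.2 + 273.7 + 1069.9 - 758.8 = 176.2
Primary income: -540.7 - 403.9 + 296.9 = -647.7
Secondary income: 260.5 + 329.2 = 589.7
Current account = (-2386.3) + 176.2 + (-647.7) + 589.7 = -2268.1
(Excluded from the current account — financial account: new loans extended by domestic banks to foreign borrowers 1170.8, purchases of foreign government bonds by domestic residents 1638.0, acquisition of a foreign subsidiary by a resident firm (outward FDI) 1074.8, domestic pension funds' purchases of foreign equities 1224.6; capital account: debt forgiveness received from foreign official creditors 187.6, sale of embassy land to a foreign government 40.3.)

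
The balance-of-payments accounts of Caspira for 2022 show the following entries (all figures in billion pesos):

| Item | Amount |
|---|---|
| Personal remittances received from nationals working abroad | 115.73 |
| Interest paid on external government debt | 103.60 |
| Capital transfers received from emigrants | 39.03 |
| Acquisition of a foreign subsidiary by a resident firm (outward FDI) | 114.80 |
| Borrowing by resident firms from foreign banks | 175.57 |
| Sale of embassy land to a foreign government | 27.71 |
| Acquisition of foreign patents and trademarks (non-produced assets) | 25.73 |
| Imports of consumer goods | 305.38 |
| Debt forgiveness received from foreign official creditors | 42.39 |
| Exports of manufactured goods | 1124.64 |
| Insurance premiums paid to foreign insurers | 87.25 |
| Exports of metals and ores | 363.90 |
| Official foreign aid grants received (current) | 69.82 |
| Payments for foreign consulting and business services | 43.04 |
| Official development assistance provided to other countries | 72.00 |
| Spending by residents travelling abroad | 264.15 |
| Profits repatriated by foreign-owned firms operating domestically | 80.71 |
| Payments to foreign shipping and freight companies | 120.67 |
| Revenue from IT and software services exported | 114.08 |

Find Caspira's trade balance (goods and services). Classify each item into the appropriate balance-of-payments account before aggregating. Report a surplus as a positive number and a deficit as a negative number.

782.13

Goods: 1124.64 - 305.38 + 363.90 = 1183.16
Services: -43.04 - 264.15 - 87.25 + 114.08 - 120.67 = -401.03
Trade balance = 1183.16 + (-401.03) = 782.13
(Excluded from the trade balance — secondary income: personal remittances received from nationals working abroad 115.73, official foreign aid grants received (current) 69.82, official development assistance provided to other countries 72.00; primary income: interest paid on external government debt 103.60, profits repatriated by foreign-owned firms operating domestically 80.71; capital account: capital transfers received from emigrants 39.03, sale of embassy land to a foreign government 27.71, acquisition of foreign patents and trademarks (non-produced assets) 25.73, debt forgiveness received from foreign official creditors 42.39; financial account: acquisition of a foreign subsidiary by a resident firm (outward FDI) 114.80, borrowing by resident firms from foreign banks 175.57.)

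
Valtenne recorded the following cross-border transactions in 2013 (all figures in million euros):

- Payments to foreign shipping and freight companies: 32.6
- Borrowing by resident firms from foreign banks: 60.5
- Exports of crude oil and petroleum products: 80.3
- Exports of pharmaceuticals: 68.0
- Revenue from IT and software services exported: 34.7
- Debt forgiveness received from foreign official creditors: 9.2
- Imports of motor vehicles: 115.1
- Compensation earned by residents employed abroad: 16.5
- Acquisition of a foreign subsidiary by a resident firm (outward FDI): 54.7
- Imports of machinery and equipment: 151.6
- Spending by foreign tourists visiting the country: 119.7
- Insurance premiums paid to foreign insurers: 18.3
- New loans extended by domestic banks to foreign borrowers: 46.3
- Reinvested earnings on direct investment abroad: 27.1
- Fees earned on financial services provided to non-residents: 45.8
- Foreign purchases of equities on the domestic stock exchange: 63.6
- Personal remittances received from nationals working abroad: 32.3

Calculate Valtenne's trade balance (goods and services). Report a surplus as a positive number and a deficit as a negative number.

Goods: 80.3 + 68.0 - 115.1 - 151.6 = -118.4
Services: -18.3 - 32.6 + 45.8 + 119.7 + 34.7 = 149.3
Trade balance = -118.4 + 149.3 = 30.9
(Excluded from the trade balance — financial account: borrowing by resident firms from foreign banks 60.5, acquisition of a foreign subsidiary by a resident firm (outward FDI) 54.7, new loans extended by domestic banks to foreign borrowers 46.3, foreign purchases of equities on the domestic stock exchange 63.6; capital account: debt forgiveness received from foreign official creditors 9.2; primary income: compensation earned by residents employed abroad 16.5, reinvested earnings on direct investment abroad 27.1; secondary income: personal remittances received from nationals working abroad 32.3.)

30.9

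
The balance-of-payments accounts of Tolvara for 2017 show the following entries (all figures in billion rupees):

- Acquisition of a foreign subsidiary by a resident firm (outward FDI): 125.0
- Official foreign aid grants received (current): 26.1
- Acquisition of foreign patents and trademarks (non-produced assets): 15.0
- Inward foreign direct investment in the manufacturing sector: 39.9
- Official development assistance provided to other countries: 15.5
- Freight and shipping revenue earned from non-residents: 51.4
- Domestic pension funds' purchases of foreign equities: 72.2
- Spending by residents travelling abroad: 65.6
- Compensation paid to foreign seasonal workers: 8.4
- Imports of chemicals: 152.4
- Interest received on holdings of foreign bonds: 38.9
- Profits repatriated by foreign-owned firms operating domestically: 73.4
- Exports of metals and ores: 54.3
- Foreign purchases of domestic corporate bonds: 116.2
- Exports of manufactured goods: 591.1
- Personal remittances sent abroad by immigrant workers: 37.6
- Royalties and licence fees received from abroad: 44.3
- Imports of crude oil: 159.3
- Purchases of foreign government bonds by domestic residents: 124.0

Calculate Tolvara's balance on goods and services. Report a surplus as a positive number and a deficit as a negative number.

Goods: -152.4 + 591.1 + 54.3 - 159.3 = 333.7
Services: -65.6 + 51.4 + 44.3 = 30.1
Trade balance = 333.7 + 30.1 = 363.8
(Excluded from the trade balance — financial account: acquisition of a foreign subsidiary by a resident firm (outward FDI) 125.0, inward foreign direct investment in the manufacturing sector 39.9, domestic pension funds' purchases of foreign equities 72.2, foreign purchases of domestic corporate bonds 116.2, purchases of foreign government bonds by domestic residents 124.0; secondary income: official foreign aid grants received (current) 26.1, official development assistance provided to other countries 15.5, personal remittances sent abroad by immigrant workers 37.6; capital account: acquisition of foreign patents and trademarks (non-produced assets) 15.0; primary income: compensation paid to foreign seasonal workers 8.4, interest received on holdings of foreign bonds 38.9, profits repatriated by foreign-owned firms operating domestically 73.4.)

363.8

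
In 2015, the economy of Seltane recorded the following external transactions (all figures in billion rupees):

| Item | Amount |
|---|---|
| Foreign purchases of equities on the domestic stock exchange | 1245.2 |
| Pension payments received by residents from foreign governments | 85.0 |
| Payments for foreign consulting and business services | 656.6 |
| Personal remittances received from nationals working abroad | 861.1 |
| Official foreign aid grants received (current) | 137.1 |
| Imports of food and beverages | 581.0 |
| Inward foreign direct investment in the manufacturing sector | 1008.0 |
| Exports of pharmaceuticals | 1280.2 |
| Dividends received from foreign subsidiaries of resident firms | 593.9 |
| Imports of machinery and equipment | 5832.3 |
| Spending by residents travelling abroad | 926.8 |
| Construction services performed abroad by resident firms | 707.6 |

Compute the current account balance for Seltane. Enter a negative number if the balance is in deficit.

Goods: -581.0 - 5832.3 + 1280.2 = -5133.1
Services: -656.6 + 707.6 - 926.8 = -875.8
Primary income: 593.9
Secondary income: 137.1 + 85.0 + 861.1 = 1083.2
Current account = (-5133.1) + (-875.8) + 593.9 + 1083.2 = -4331.8
(Excluded from the current account — financial account: foreign purchases of equities on the domestic stock exchange 1245.2, inward foreign direct investment in the manufacturing sector 1008.0.)

-4331.8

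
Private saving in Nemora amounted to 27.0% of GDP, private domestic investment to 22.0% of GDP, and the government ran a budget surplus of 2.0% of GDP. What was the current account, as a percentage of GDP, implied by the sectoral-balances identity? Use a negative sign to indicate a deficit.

By the sectoral-balances identity, CA = (S_private - I) + (T - G).
Private balance = 27.0 - 22.0 = 5.0
Government balance (T - G) = 2.0
CA = 5.0 + 2.0 = 7.0

7.0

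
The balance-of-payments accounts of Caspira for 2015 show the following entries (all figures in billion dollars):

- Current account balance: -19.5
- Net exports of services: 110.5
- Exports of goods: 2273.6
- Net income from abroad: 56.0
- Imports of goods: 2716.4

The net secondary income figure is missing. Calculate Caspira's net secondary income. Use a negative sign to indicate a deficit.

Current account = goods balance + services balance + net primary income + net secondary income
Sum of the known components = -276.3
Net secondary income = CA - (known components) = -19.5 - (-276.3) = 256.8

256.8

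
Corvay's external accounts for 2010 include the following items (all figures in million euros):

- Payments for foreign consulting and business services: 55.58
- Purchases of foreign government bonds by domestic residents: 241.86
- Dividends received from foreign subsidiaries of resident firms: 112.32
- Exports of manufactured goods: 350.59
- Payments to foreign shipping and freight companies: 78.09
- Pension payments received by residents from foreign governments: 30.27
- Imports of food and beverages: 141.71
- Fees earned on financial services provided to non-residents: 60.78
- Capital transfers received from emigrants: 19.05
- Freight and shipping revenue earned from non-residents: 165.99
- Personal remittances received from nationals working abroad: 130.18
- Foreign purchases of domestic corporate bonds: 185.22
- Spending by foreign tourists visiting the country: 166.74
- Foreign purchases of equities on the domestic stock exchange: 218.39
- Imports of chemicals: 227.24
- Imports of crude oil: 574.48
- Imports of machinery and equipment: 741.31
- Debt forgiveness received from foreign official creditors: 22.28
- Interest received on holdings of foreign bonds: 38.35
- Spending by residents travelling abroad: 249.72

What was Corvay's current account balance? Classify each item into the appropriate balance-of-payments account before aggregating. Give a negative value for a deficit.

Goods: -141.71 + 350.59 - 741.31 - 227.24 - 574.48 = -1334.15
Services: 166.74 - 78.09 + 60.78 - 249.72 - 55.58 + 165.99 = 10.12
Primary income: 38.35 + 112.32 = 150.67
Secondary income: 130.18 + 30.27 = 160.45
Current account = (-1334.15) + 10.12 + 150.67 + 160.45 = -1012.91
(Excluded from the current account — financial account: purchases of foreign government bonds by domestic residents 241.86, foreign purchases of domestic corporate bonds 185.22, foreign purchases of equities on the domestic stock exchange 218.39; capital account: capital transfers received from emigrants 19.05, debt forgiveness received from foreign official creditors 22.28.)

-1012.91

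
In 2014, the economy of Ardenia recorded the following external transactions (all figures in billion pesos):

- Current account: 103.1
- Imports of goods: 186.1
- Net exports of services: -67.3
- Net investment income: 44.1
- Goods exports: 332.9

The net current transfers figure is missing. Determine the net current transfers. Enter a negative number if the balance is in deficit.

Current account = goods balance + services balance + net primary income + net secondary income
Sum of the known components = 123.6
Net current transfers = CA - (known components) = 103.1 - 123.6 = -20.5

-20.5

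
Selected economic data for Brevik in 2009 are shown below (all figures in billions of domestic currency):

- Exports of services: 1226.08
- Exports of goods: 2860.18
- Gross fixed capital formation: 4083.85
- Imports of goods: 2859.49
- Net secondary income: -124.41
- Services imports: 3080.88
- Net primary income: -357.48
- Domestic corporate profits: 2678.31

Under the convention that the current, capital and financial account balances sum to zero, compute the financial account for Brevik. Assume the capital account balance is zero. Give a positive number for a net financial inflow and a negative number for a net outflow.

2336.00

Goods balance = 2860.18 - 2859.49 = 0.69
Services balance = 1226.08 - 3080.88 = -1854.80
Trade balance (goods + services) = 0.69 + (-1854.80) = -1854.11
Net primary income = -357.48
Net secondary income = -124.41
Current account = -1854.11 + (-357.48) + (-124.41) = -2336.00
Financial account = -(-2336.00) = 2336.00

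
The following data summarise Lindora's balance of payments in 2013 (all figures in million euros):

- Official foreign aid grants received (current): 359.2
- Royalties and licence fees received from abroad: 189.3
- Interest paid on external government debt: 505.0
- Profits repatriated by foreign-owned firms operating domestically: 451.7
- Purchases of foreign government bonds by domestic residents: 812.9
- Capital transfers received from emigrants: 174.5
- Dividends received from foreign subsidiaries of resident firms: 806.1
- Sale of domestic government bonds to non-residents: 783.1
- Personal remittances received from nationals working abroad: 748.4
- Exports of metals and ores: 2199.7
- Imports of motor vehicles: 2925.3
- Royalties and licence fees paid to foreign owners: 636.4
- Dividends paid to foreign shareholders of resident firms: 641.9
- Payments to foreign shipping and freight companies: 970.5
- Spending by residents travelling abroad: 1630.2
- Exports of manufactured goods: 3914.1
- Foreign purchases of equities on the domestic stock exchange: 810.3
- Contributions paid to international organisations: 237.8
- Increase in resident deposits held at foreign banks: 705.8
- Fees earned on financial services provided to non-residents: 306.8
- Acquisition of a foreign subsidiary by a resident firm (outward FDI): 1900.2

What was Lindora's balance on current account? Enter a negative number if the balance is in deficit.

524.8

Goods: -2925.3 + 3914.1 + 2199.7 = 3188.5
Services: -1630.2 + 306.8 - 636.4 - 970.5 + 189.3 = -2741.0
Primary income: -451.7 + 806.1 - 505.0 - 641.9 = -792.5
Secondary income: -237.8 + 359.2 + 748.4 = 869.8
Current account = 3188.5 + (-2741.0) + (-792.5) + 869.8 = 524.8
(Excluded from the current account — financial account: purchases of foreign government bonds by domestic residents 812.9, sale of domestic government bonds to non-residents 783.1, foreign purchases of equities on the domestic stock exchange 810.3, increase in resident deposits held at foreign banks 705.8, acquisition of a foreign subsidiary by a resident firm (outward FDI) 1900.2; capital account: capital transfers received from emigrants 174.5.)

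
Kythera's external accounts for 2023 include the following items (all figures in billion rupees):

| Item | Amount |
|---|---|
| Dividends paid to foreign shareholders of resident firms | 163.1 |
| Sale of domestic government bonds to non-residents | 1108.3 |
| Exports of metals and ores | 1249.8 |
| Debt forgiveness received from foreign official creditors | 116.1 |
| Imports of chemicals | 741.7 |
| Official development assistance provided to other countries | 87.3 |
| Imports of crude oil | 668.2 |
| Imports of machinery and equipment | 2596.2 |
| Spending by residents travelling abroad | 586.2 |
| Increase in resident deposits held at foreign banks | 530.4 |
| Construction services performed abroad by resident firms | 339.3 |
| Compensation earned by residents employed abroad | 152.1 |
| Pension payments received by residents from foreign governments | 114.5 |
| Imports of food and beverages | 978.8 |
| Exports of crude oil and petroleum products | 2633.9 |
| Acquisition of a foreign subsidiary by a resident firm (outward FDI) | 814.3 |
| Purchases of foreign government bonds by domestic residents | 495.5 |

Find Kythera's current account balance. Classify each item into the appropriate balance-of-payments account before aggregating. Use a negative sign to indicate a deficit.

-1331.9

Goods: 1249.8 - 2596.2 - 978.8 - 668.2 - 741.7 + 2633.9 = -1101.2
Services: -586.2 + 339.3 = -246.9
Primary income: 152.1 - 163.1 = -11.0
Secondary income: -87.3 + 114.5 = 27.2
Current account = (-1101.2) + (-246.9) + (-11.0) + 27.2 = -1331.9
(Excluded from the current account — financial account: sale of domestic government bonds to non-residents 1108.3, increase in resident deposits held at foreign banks 530.4, acquisition of a foreign subsidiary by a resident firm (outward FDI) 814.3, purchases of foreign government bonds by domestic residents 495.5; capital account: debt forgiveness received from foreign official creditors 116.1.)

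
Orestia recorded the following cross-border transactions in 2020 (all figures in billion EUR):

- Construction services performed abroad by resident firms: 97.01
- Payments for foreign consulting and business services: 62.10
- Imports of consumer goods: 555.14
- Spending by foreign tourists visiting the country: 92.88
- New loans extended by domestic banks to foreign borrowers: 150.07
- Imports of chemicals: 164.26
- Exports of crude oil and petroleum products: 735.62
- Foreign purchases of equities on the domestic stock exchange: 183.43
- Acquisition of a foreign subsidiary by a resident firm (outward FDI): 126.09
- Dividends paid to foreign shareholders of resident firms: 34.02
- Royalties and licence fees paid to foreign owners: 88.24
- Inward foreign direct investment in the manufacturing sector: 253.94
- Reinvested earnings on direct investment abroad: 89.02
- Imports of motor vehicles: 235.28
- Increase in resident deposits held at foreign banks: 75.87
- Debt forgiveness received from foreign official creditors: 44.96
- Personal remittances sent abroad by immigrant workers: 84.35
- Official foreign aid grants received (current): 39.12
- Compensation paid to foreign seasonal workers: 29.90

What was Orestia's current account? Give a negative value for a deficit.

-199.64

Goods: -555.14 + 735.62 - 164.26 - 235.28 = -219.06
Services: 92.88 - 62.10 + 97.01 - 88.24 = 39.55
Primary income: -29.90 + 89.02 - 34.02 = 25.10
Secondary income: 39.12 - 84.35 = -45.23
Current account = (-219.06) + 39.55 + 25.10 + (-45.23) = -199.64
(Excluded from the current account — financial account: new loans extended by domestic banks to foreign borrowers 150.07, foreign purchases of equities on the domestic stock exchange 183.43, acquisition of a foreign subsidiary by a resident firm (outward FDI) 126.09, inward foreign direct investment in the manufacturing sector 253.94, increase in resident deposits held at foreign banks 75.87; capital account: debt forgiveness received from foreign official creditors 44.96.)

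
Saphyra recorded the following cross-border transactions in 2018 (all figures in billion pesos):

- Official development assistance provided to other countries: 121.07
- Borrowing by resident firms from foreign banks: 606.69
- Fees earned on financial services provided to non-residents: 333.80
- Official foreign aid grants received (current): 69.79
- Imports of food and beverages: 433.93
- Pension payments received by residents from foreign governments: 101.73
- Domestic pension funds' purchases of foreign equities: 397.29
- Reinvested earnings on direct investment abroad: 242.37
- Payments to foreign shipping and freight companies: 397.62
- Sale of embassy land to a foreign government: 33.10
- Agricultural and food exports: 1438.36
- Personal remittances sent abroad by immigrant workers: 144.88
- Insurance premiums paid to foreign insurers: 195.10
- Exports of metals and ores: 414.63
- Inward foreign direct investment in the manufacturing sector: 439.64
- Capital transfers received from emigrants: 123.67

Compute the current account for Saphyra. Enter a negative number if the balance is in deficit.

1308.08

Goods: 1438.36 + 414.63 - 433.93 = 1419.06
Services: -195.10 + 333.80 - 397.62 = -258.92
Primary income: 242.37
Secondary income: 69.79 + 101.73 - 121.07 - 144.88 = -94.43
Current account = 1419.06 + (-258.92) + 242.37 + (-94.43) = 1308.08
(Excluded from the current account — financial account: borrowing by resident firms from foreign banks 606.69, domestic pension funds' purchases of foreign equities 397.29, inward foreign direct investment in the manufacturing sector 439.64; capital account: sale of embassy land to a foreign government 33.10, capital transfers received from emigrants 123.67.)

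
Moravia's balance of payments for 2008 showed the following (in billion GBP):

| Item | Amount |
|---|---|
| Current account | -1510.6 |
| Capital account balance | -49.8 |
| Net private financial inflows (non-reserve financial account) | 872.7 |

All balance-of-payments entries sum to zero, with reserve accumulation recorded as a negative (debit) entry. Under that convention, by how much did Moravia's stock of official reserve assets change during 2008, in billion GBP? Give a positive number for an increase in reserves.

-687.7

Official reserve transactions balance = -((-1510.6) + (-49.8) + 872.7) = 687.7
An accumulation of reserves is recorded as a debit (negative entry), so the change in the stock of reserves is the negative of that balance.
Change in official reserves = -(687.7) = -687.7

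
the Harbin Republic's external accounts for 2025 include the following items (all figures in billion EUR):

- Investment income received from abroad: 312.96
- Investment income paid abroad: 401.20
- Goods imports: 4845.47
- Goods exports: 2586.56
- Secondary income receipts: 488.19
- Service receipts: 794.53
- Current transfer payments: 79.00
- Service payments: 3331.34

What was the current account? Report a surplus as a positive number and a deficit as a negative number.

Goods balance = 2586.56 - 4845.47 = -2258.91
Services balance = 794.53 - 3331.34 = -2536.81
Trade balance (goods + services) = -2258.91 + (-2536.81) = -4795.72
Net primary income = 312.96 - 401.20 = -88.24
Net secondary income = 488.19 - 79.00 = 409.19
Current account = -4795.72 + (-88.24) + 409.19 = -4474.77

-4474.77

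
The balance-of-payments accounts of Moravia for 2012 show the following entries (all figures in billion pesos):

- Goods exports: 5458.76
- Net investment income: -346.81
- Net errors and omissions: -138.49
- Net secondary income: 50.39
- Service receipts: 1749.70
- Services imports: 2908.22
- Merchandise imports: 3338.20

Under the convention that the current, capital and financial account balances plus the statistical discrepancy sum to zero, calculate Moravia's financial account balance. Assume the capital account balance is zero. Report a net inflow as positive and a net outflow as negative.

-527.13

Goods balance = 5458.76 - 3338.20 = 2120.56
Services balance = 1749.70 - 2908.22 = -1158.52
Trade balance (goods + services) = 2120.56 + (-1158.52) = 962.04
Net primary income = -346.81
Net secondary income = 50.39
Current account = 962.04 + (-346.81) + 50.39 = 665.62
Financial account = -(665.62 + (-138.49)) = -527.13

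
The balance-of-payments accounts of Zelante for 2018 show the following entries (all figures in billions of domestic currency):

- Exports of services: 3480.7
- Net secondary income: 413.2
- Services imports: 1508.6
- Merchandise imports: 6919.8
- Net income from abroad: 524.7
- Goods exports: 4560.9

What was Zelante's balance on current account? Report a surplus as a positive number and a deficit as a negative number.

551.1

Goods balance = 4560.9 - 6919.8 = -2358.9
Services balance = 3480.7 - 1508.6 = 1972.1
Trade balance (goods + services) = -2358.9 + 1972.1 = -386.8
Net primary income = 524.7
Net secondary income = 413.2
Current account = -386.8 + 524.7 + 413.2 = 551.1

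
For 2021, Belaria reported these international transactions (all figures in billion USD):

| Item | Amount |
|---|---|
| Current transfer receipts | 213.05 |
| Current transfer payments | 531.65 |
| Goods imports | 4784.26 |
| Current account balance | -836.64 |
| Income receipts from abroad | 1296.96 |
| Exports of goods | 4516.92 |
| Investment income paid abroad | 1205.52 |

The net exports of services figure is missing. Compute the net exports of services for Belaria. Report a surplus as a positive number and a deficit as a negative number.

Current account = goods balance + services balance + net primary income + net secondary income
Sum of the known components = -494.50
Net exports of services = CA - (known components) = -836.64 - (-494.50) = -342.14

-342.14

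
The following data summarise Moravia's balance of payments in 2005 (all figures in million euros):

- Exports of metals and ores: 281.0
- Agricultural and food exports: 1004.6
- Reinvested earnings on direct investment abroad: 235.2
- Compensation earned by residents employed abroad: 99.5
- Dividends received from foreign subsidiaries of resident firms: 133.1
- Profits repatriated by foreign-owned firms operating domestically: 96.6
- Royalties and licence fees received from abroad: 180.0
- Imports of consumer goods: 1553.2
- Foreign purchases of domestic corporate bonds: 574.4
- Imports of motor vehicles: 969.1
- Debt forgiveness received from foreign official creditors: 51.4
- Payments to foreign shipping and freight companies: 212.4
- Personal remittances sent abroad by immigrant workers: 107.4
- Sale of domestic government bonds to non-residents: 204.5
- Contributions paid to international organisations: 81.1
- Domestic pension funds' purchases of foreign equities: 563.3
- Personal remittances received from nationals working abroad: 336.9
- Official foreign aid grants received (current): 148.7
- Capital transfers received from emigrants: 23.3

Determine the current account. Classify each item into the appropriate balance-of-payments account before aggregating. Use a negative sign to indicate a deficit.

Goods: -969.1 - 1553.2 + 1004.6 + 281.0 = -1236.7
Services: -212.4 + 180.0 = -32.4
Primary income: 99.5 + 133.1 + 235.2 - 96.6 = 371.2
Secondary income: -81.1 - 107.4 + 148.7 + 336.9 = 297.1
Current account = (-1236.7) + (-32.4) + 371.2 + 297.1 = -600.8
(Excluded from the current account — financial account: foreign purchases of domestic corporate bonds 574.4, sale of domestic government bonds to non-residents 204.5, domestic pension funds' purchases of foreign equities 563.3; capital account: debt forgiveness received from foreign official creditors 51.4, capital transfers received from emigrants 23.3.)

-600.8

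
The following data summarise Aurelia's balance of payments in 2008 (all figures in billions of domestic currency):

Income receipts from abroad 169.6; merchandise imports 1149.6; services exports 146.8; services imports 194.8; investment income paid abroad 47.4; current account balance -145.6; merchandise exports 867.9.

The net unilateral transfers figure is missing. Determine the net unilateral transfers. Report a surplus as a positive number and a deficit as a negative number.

Current account = goods balance + services balance + net primary income + net secondary income
Sum of the known components = -207.5
Net unilateral transfers = CA - (known components) = -145.6 - (-207.5) = 61.9

61.9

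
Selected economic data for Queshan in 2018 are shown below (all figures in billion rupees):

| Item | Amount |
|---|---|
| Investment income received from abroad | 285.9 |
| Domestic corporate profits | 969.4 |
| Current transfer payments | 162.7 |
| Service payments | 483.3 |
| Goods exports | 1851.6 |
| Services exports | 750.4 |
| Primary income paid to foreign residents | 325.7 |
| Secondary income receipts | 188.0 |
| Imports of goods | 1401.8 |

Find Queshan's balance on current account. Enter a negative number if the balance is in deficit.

702.4

Goods balance = 1851.6 - 1401.8 = 449.8
Services balance = 750.4 - 483.3 = 267.1
Trade balance (goods + services) = 449.8 + 267.1 = 716.9
Net primary income = 285.9 - 325.7 = -39.8
Net secondary income = 188.0 - 162.7 = 25.3
Current account = 716.9 + (-39.8) + 25.3 = 702.4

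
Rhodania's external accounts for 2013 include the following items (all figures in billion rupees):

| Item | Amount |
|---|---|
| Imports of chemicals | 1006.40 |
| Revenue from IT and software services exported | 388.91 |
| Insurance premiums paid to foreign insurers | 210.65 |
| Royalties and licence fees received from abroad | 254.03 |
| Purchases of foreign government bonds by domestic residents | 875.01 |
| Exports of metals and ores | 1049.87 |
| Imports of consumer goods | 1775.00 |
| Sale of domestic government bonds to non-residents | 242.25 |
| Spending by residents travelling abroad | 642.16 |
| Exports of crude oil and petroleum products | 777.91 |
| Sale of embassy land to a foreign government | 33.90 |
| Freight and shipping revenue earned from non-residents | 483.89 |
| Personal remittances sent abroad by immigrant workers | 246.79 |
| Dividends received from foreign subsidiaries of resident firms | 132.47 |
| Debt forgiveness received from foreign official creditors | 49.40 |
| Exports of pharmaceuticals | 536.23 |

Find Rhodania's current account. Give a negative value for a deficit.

-257.69

Goods: 777.91 + 1049.87 - 1006.40 - 1775.00 + 536.23 = -417.39
Services: 388.91 + 483.89 - 642.16 + 254.03 - 210.65 = 274.02
Primary income: 132.47
Secondary income: -246.79
Current account = (-417.39) + 274.02 + 132.47 + (-246.79) = -257.69
(Excluded from the current account — financial account: purchases of foreign government bonds by domestic residents 875.01, sale of domestic government bonds to non-residents 242.25; capital account: sale of embassy land to a foreign government 33.90, debt forgiveness received from foreign official creditors 49.40.)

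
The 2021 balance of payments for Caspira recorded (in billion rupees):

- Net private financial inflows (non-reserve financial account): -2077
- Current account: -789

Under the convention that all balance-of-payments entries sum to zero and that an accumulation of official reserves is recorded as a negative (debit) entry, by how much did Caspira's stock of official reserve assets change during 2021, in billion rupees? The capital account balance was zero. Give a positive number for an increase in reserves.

-2866

Official reserve transactions balance = -((-789) + (-2077)) = 2866
An accumulation of reserves is recorded as a debit (negative entry), so the change in the stock of reserves is the negative of that balance.
Change in official reserves = -(2866) = -2866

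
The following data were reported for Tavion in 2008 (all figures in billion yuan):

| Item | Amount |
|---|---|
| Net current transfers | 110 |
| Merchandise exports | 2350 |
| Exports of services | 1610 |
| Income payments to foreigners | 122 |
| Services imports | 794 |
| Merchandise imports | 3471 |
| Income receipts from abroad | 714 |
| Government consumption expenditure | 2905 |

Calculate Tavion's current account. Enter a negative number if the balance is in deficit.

397

Goods balance = 2350 - 3471 = -1121
Services balance = 1610 - 794 = 816
Trade balance (goods + services) = -1121 + 816 = -305
Net primary income = 714 - 122 = 592
Net secondary income = 110
Current account = -305 + 592 + 110 = 397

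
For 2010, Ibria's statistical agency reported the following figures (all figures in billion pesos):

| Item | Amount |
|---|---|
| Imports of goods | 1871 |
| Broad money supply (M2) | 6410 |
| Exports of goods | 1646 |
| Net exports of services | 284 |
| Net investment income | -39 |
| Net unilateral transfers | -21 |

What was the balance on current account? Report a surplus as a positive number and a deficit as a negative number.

-1

Goods balance = 1646 - 1871 = -225
Services balance = 284
Trade balance (goods + services) = -225 + 284 = 59
Net primary income = -39
Net secondary income = -21
Current account = 59 + (-39) + (-21) = -1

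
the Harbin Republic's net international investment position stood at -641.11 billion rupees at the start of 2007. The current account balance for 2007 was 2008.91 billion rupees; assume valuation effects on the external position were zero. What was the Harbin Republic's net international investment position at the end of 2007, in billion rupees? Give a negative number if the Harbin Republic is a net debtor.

1367.80

With no valuation effects, change in NIIP = current account = 2008.91
End-of-year NIIP = -641.11 + 2008.91 = 1367.80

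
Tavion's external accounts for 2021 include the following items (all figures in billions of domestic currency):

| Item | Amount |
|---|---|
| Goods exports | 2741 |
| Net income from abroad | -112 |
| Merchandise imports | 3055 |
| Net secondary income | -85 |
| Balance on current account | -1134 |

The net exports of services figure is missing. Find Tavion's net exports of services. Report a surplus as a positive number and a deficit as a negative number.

-623

Current account = goods balance + services balance + net primary income + net secondary income
Sum of the known components = -511
Net exports of services = CA - (known components) = -1134 - (-511) = -623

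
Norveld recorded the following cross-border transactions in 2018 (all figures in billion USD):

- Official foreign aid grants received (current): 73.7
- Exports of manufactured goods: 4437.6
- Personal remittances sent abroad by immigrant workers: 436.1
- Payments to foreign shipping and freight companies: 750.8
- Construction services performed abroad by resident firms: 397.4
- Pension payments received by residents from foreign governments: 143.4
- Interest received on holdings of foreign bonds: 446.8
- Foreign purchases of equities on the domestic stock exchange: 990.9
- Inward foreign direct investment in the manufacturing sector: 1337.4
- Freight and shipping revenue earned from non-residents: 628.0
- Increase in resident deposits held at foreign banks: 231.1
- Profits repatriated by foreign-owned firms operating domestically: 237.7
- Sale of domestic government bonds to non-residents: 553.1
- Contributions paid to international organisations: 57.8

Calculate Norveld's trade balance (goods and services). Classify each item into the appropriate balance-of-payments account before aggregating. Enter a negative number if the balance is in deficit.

Goods: 4437.6
Services: 628.0 - 750.8 + 397.4 = 274.6
Trade balance = 4437.6 + 274.6 = 4712.2
(Excluded from the trade balance — secondary income: official foreign aid grants received (current) 73.7, personal remittances sent abroad by immigrant workers 436.1, pension payments received by residents from foreign governments 143.4, contributions paid to international organisations 57.8; primary income: interest received on holdings of foreign bonds 446.8, profits repatriated by foreign-owned firms operating domestically 237.7; financial account: foreign purchases of equities on the domestic stock exchange 990.9, inward foreign direct investment in the manufacturing sector 1337.4, increase in resident deposits held at foreign banks 231.1, sale of domestic government bonds to non-residents 553.1.)

4712.2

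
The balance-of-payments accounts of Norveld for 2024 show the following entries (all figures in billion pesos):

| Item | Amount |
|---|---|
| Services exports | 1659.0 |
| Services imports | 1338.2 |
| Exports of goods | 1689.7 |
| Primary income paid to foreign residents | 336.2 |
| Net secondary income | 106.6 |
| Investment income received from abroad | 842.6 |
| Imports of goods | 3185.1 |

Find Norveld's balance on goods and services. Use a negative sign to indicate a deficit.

-1174.6

Goods balance = 1689.7 - 3185.1 = -1495.4
Services balance = 1659.0 - 1338.2 = 320.8
Trade balance (goods + services) = -1495.4 + 320.8 = -1174.6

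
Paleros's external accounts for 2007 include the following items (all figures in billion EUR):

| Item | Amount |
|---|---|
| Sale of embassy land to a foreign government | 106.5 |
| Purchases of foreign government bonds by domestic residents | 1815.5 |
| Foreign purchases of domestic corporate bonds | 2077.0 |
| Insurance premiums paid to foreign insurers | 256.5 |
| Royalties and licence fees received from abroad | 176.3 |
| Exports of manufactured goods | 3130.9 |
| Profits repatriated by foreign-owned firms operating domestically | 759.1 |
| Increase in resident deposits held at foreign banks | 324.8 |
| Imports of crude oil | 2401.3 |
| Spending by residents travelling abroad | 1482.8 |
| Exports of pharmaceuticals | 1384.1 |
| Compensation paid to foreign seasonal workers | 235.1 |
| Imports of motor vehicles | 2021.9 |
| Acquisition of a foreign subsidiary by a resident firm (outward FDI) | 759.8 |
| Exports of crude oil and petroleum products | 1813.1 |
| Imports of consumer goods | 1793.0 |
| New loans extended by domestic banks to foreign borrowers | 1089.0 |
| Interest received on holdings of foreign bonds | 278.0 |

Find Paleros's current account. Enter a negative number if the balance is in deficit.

-2167.3

Goods: -2401.3 + 3130.9 - 2021.9 + 1384.1 - 1793.0 + 1813.1 = 111.9
Services: -256.5 + 176.3 - 1482.8 = -1563.0
Primary income: -235.1 - 759.1 + 278.0 = -716.2
Current account = 111.9 + (-1563.0) + (-716.2) = -2167.3
(Excluded from the current account — capital account: sale of embassy land to a foreign government 106.5; financial account: purchases of foreign government bonds by domestic residents 1815.5, foreign purchases of domestic corporate bonds 2077.0, increase in resident deposits held at foreign banks 324.8, acquisition of a foreign subsidiary by a resident firm (outward FDI) 759.8, new loans extended by domestic banks to foreign borrowers 1089.0.)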